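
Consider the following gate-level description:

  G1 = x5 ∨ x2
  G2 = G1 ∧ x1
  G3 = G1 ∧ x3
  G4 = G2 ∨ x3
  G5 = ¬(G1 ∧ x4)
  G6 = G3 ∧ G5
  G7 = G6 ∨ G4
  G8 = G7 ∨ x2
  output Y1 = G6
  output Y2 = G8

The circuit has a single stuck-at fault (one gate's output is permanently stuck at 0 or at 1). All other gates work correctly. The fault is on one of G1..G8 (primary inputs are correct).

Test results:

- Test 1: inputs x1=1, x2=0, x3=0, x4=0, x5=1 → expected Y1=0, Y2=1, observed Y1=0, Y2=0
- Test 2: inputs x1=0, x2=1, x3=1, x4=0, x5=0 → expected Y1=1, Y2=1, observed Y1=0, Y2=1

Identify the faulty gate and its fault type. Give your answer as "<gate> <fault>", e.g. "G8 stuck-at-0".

G1 stuck-at-0

Fault-free values for test 1 (x1=1, x2=0, x3=0, x4=0, x5=1): G1=1, G2=1, G3=0, G4=1, G5=1, G6=0, G7=1, G8=1, giving Y1=0, Y2=1. Observed Y1=0, Y2=0.
Test 1: faults giving observed Y1=0, Y2=0 are {G1 stuck-at-0, G2 stuck-at-0, G4 stuck-at-0, G7 stuck-at-0, G8 stuck-at-0}.
Test 2 (x1=0, x2=1, x3=1, x4=0, x5=0): fault-free G1=1, G2=0, G3=1, G4=1, G5=1, G6=1, G7=1, G8=1 → Y1=1, Y2=1; observed Y1=0, Y2=1. Eliminates G2 stuck-at-0, G4 stuck-at-0, G7 stuck-at-0, G8 stuck-at-0.
Only G1 stuck-at-0 is consistent with every test.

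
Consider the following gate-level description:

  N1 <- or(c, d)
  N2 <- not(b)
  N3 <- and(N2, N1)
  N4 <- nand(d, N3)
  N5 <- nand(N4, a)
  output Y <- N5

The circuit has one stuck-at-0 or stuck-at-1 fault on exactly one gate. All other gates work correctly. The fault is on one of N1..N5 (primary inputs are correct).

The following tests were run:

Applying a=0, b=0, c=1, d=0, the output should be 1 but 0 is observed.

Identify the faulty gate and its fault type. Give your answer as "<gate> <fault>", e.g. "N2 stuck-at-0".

N5 stuck-at-0

Fault-free values for test 1 (a=0, b=0, c=1, d=0): N1=1, N2=1, N3=1, N4=1, N5=1, giving Y=1. Observed 0.
Test 1: faults giving observed 0 are {N5 stuck-at-0}.
Only N5 stuck-at-0 is consistent with every test.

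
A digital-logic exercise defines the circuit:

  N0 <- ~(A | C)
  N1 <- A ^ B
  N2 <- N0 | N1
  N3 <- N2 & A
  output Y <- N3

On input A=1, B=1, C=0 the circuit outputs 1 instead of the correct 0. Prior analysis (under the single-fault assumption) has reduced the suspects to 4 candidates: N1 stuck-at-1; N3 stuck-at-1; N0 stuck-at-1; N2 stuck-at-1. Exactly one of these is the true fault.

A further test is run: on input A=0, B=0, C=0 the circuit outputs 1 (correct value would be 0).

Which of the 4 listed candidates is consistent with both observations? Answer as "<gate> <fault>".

N3 stuck-at-1

Evaluate each candidate on input A=0, B=0, C=0:
  N1 stuck-at-1: N0=1, N1=1 [stuck-at-1], N2=1, N3=0 → 0 — eliminated
  N3 stuck-at-1: N0=1, N1=0, N2=1, N3=1 [stuck-at-1] → 1 — matches
  N0 stuck-at-1: N0=1 [stuck-at-1], N1=0, N2=1, N3=0 → 0 — eliminated
  N2 stuck-at-1: N0=1, N1=0, N2=1 [stuck-at-1], N3=0 → 0 — eliminated
Only N3 stuck-at-1 reproduces the observed 1.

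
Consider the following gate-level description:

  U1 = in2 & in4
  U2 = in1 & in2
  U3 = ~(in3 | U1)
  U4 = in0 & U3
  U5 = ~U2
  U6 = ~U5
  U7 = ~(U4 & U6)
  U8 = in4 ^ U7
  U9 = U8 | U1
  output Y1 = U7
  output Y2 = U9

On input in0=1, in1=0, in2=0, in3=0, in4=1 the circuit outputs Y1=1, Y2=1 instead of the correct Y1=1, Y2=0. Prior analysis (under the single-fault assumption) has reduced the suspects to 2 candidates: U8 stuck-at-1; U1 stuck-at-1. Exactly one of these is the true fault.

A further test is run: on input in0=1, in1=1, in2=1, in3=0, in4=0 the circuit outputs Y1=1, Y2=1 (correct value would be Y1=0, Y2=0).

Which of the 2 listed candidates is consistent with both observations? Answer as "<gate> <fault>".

U1 stuck-at-1

Evaluate each candidate on input in0=1, in1=1, in2=1, in3=0, in4=0:
  U8 stuck-at-1: U1=0, U2=1, U3=1, U4=1, U5=0, U6=1, U7=0, U8=1 [stuck-at-1], U9=1 → Y1=0, Y2=1 — eliminated
  U1 stuck-at-1: U1=1 [stuck-at-1], U2=1, U3=0, U4=0, U5=0, U6=1, U7=1, U8=1, U9=1 → Y1=1, Y2=1 — matches
Only U1 stuck-at-1 reproduces the observed Y1=1, Y2=1.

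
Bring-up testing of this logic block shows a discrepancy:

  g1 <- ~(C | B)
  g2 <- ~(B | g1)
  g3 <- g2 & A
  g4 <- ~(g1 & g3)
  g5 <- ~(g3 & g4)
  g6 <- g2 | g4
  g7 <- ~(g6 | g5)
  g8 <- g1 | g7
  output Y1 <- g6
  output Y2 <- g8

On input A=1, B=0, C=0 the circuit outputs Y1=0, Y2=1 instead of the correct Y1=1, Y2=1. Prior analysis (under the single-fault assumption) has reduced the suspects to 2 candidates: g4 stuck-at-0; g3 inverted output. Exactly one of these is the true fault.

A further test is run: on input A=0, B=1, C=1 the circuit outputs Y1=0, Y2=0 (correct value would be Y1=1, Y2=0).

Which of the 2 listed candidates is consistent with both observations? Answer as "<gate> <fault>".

g4 stuck-at-0

Evaluate each candidate on input A=0, B=1, C=1:
  g4 stuck-at-0: g1=0, g2=0, g3=0, g4=0 [stuck-at-0], g5=1, g6=0, g7=0, g8=0 → Y1=0, Y2=0 — matches
  g3 inverted output: g1=0, g2=0, g3=1 [inverted output], g4=1, g5=0, g6=1, g7=0, g8=0 → Y1=1, Y2=0 — eliminated
Only g4 stuck-at-0 reproduces the observed Y1=0, Y2=0.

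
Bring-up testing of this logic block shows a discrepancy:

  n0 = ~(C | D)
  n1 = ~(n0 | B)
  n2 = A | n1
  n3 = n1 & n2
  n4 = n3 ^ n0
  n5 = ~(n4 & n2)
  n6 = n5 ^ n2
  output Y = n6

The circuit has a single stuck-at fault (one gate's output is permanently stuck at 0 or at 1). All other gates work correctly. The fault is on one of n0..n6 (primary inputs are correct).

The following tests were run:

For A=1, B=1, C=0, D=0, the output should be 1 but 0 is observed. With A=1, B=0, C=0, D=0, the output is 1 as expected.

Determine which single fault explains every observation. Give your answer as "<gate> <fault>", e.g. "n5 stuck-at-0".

n0 stuck-at-0

Fault-free values for test 1 (A=1, B=1, C=0, D=0): n0=1, n1=0, n2=1, n3=0, n4=1, n5=0, n6=1, giving Y=1. Observed 0.
Test 1: faults giving observed 0 are {n0 stuck-at-0, n1 stuck-at-1, n3 stuck-at-1, n4 stuck-at-0, n5 stuck-at-1, n6 stuck-at-0}.
Test 2 (A=1, B=0, C=0, D=0): fault-free n0=1, n1=0, n2=1, n3=0, n4=1, n5=0, n6=1 → 1; observed 1. Eliminates n1 stuck-at-1, n3 stuck-at-1, n4 stuck-at-0, n5 stuck-at-1, n6 stuck-at-0.
Only n0 stuck-at-0 is consistent with every test.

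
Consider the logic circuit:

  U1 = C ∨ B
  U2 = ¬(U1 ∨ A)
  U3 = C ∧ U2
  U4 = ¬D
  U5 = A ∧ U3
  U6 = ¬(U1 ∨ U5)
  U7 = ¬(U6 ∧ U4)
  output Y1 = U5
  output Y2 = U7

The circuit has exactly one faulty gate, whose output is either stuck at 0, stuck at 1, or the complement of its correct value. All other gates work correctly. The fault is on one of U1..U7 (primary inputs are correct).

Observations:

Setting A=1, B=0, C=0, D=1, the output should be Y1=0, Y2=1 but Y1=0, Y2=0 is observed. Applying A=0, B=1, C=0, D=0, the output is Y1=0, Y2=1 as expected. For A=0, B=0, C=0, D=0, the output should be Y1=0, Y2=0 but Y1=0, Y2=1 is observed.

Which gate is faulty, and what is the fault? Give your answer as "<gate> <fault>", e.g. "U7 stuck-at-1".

U4 inverted output

Fault-free values for test 1 (A=1, B=0, C=0, D=1): U1=0, U2=0, U3=0, U4=0, U5=0, U6=1, U7=1, giving Y1=0, Y2=1. Observed Y1=0, Y2=0.
Test 1: faults giving observed Y1=0, Y2=0 are {U4 stuck-at-1, U4 inverted output, U7 stuck-at-0, U7 inverted output}.
Test 2 (A=0, B=1, C=0, D=0): fault-free U1=1, U2=0, U3=0, U4=1, U5=0, U6=0, U7=1 → Y1=0, Y2=1; observed Y1=0, Y2=1. Eliminates U7 stuck-at-0, U7 inverted output.
Test 3 (A=0, B=0, C=0, D=0): fault-free U1=0, U2=1, U3=0, U4=1, U5=0, U6=1, U7=0 → Y1=0, Y2=0; observed Y1=0, Y2=1. Eliminates U4 stuck-at-1.
Only U4 inverted output is consistent with every test.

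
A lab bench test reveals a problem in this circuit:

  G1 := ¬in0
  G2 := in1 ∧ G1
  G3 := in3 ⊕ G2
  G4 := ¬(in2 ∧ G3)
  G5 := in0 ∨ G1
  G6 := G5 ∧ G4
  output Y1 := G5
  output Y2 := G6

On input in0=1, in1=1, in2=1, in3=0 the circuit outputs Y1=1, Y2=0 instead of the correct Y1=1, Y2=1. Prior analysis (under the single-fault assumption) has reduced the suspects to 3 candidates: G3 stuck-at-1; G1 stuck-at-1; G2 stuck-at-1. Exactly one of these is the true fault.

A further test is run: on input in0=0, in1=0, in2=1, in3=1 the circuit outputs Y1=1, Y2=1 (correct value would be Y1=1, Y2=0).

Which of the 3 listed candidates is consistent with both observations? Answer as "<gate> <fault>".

Evaluate each candidate on input in0=0, in1=0, in2=1, in3=1:
  G3 stuck-at-1: G1=1, G2=0, G3=1 [stuck-at-1], G4=0, G5=1, G6=0 → Y1=1, Y2=0 — eliminated
  G1 stuck-at-1: G1=1 [stuck-at-1], G2=0, G3=1, G4=0, G5=1, G6=0 → Y1=1, Y2=0 — eliminated
  G2 stuck-at-1: G1=1, G2=1 [stuck-at-1], G3=0, G4=1, G5=1, G6=1 → Y1=1, Y2=1 — matches
Only G2 stuck-at-1 reproduces the observed Y1=1, Y2=1.

G2 stuck-at-1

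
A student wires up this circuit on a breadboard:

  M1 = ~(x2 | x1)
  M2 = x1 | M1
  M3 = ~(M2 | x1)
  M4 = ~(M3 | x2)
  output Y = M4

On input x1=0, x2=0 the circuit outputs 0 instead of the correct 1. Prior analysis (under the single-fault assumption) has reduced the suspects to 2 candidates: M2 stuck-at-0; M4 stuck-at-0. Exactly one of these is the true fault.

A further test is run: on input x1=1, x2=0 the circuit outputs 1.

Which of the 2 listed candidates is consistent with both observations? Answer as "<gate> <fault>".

Evaluate each candidate on input x1=1, x2=0:
  M2 stuck-at-0: M1=0, M2=0 [stuck-at-0], M3=0, M4=1 → 1 — matches
  M4 stuck-at-0: M1=0, M2=1, M3=0, M4=0 [stuck-at-0] → 0 — eliminated
Only M2 stuck-at-0 reproduces the observed 1.

M2 stuck-at-0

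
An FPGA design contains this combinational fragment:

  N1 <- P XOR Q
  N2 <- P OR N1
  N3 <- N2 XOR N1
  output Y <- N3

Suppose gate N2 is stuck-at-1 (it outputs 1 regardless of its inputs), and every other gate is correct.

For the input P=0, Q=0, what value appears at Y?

Propagate with N2 forced: N1=0, N2=1 [stuck-at-1], N3=1.
So Y = 1. (Without the fault it would be 0.)

1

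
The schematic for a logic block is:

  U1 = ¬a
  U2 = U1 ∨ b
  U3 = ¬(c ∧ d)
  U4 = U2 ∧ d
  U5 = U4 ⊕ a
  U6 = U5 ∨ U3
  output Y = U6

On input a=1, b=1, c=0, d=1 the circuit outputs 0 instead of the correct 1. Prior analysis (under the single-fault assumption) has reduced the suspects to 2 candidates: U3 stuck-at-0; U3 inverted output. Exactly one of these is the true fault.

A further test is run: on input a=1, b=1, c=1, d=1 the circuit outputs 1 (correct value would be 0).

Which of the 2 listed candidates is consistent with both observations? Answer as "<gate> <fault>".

Evaluate each candidate on input a=1, b=1, c=1, d=1:
  U3 stuck-at-0: U1=0, U2=1, U3=0 [stuck-at-0], U4=1, U5=0, U6=0 → 0 — eliminated
  U3 inverted output: U1=0, U2=1, U3=1 [inverted output], U4=1, U5=0, U6=1 → 1 — matches
Only U3 inverted output reproduces the observed 1.

U3 inverted output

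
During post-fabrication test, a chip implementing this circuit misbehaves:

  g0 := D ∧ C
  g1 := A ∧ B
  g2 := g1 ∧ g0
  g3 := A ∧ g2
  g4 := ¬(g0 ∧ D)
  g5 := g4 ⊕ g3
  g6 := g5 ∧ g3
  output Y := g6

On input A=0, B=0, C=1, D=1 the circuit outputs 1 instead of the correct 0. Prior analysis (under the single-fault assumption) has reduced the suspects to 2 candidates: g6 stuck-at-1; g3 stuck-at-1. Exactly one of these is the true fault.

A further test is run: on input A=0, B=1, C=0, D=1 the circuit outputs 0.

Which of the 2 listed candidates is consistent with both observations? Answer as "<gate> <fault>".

g3 stuck-at-1

Evaluate each candidate on input A=0, B=1, C=0, D=1:
  g6 stuck-at-1: g0=0, g1=0, g2=0, g3=0, g4=1, g5=1, g6=1 [stuck-at-1] → 1 — eliminated
  g3 stuck-at-1: g0=0, g1=0, g2=0, g3=1 [stuck-at-1], g4=1, g5=0, g6=0 → 0 — matches
Only g3 stuck-at-1 reproduces the observed 0.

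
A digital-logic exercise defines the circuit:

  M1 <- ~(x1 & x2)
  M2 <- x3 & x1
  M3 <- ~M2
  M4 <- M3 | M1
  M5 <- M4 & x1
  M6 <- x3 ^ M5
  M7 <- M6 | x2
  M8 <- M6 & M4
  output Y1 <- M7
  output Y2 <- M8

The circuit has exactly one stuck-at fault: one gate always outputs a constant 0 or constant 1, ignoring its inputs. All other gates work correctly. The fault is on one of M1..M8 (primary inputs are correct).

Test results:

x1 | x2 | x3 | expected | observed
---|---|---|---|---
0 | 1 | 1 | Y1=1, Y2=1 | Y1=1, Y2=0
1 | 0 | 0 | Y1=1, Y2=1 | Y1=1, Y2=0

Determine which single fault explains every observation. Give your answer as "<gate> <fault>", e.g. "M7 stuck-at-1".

Fault-free values for test 1 (x1=0, x2=1, x3=1): M1=1, M2=0, M3=1, M4=1, M5=0, M6=1, M7=1, M8=1, giving Y1=1, Y2=1. Observed Y1=1, Y2=0.
Test 1: faults giving observed Y1=1, Y2=0 are {M4 stuck-at-0, M5 stuck-at-1, M6 stuck-at-0, M8 stuck-at-0}.
Test 2 (x1=1, x2=0, x3=0): fault-free M1=1, M2=0, M3=1, M4=1, M5=1, M6=1, M7=1, M8=1 → Y1=1, Y2=1; observed Y1=1, Y2=0. Eliminates M4 stuck-at-0, M5 stuck-at-1, M6 stuck-at-0.
Only M8 stuck-at-0 is consistent with every test.

M8 stuck-at-0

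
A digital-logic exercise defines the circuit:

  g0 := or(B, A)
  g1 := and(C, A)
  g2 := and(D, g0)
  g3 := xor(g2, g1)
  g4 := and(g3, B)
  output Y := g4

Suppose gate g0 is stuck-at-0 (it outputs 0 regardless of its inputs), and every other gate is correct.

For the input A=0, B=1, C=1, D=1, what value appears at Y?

0

Propagate with g0 forced: g0=0 [stuck-at-0], g1=0, g2=0, g3=0, g4=0.
So Y = 0. (Without the fault it would be 1.)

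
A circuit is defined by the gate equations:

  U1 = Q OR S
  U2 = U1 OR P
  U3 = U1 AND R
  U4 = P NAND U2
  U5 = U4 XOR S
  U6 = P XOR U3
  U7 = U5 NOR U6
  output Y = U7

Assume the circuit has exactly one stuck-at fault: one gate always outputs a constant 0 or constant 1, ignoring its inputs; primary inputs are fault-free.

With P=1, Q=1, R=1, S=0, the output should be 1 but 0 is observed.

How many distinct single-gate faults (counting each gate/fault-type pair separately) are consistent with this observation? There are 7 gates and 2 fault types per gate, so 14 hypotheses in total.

7

Fault-free: U1=1, U2=1, U3=1, U4=0, U5=0, U6=0, U7=1 → 1. Observed 0.
  U1 stuck-at-0: output 0 ✓
  U1 stuck-at-1: output 1 ✗
  U2 stuck-at-0: output 0 ✓
  U2 stuck-at-1: output 1 ✗
  U3 stuck-at-0: output 0 ✓
  U3 stuck-at-1: output 1 ✗
  U4 stuck-at-0: output 1 ✗
  U4 stuck-at-1: output 0 ✓
  U5 stuck-at-0: output 1 ✗
  U5 stuck-at-1: output 0 ✓
  U6 stuck-at-0: output 1 ✗
  U6 stuck-at-1: output 0 ✓
  U7 stuck-at-0: output 0 ✓
  U7 stuck-at-1: output 1 ✗
Consistent faults: {U1 stuck-at-0, U2 stuck-at-0, U3 stuck-at-0, U4 stuck-at-1, U5 stuck-at-1, U6 stuck-at-1, U7 stuck-at-0} — 7 in all.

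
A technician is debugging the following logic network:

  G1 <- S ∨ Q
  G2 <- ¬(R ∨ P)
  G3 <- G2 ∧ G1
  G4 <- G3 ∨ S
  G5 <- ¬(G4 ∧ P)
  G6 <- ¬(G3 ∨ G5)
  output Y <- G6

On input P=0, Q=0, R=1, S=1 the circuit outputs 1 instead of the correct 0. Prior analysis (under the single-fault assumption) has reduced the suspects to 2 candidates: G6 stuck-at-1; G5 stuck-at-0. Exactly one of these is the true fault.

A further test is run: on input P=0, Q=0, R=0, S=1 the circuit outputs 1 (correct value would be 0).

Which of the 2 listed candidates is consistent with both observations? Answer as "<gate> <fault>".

Evaluate each candidate on input P=0, Q=0, R=0, S=1:
  G6 stuck-at-1: G1=1, G2=1, G3=1, G4=1, G5=1, G6=1 [stuck-at-1] → 1 — matches
  G5 stuck-at-0: G1=1, G2=1, G3=1, G4=1, G5=0 [stuck-at-0], G6=0 → 0 — eliminated
Only G6 stuck-at-1 reproduces the observed 1.

G6 stuck-at-1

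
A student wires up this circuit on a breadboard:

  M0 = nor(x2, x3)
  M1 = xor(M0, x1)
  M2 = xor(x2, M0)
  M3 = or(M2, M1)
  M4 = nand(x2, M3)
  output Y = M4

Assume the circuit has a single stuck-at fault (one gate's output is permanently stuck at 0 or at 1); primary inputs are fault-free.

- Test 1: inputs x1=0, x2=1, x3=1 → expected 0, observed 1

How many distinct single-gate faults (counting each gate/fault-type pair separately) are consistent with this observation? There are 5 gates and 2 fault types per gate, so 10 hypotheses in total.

3

Fault-free: M0=0, M1=0, M2=1, M3=1, M4=0 → 0. Observed 1.
  M0 stuck-at-0: output 0 ✗
  M0 stuck-at-1: output 0 ✗
  M1 stuck-at-0: output 0 ✗
  M1 stuck-at-1: output 0 ✗
  M2 stuck-at-0: output 1 ✓
  M2 stuck-at-1: output 0 ✗
  M3 stuck-at-0: output 1 ✓
  M3 stuck-at-1: output 0 ✗
  M4 stuck-at-0: output 0 ✗
  M4 stuck-at-1: output 1 ✓
Consistent faults: {M2 stuck-at-0, M3 stuck-at-0, M4 stuck-at-1} — 3 in all.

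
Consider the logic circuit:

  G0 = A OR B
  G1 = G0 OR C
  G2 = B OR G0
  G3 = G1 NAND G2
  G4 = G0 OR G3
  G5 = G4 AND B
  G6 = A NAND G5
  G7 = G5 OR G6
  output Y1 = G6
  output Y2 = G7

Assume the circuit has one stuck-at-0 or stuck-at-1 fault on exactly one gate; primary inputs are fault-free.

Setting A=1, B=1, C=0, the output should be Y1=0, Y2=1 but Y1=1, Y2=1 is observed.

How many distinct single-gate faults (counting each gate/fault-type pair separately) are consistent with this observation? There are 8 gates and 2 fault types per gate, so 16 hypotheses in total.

3

Fault-free: G0=1, G1=1, G2=1, G3=0, G4=1, G5=1, G6=0, G7=1 → Y1=0, Y2=1. Observed Y1=1, Y2=1.
  G0: none of the 2 fault types match ✗
  G1: none of the 2 fault types match ✗
  G2: none of the 2 fault types match ✗
  G3: none of the 2 fault types match ✗
  G4: stuck-at-0 ✓; others ✗
  G5: stuck-at-0 ✓; others ✗
  G6: stuck-at-1 ✓; others ✗
  G7: none of the 2 fault types match ✗
Consistent faults: {G4 stuck-at-0, G5 stuck-at-0, G6 stuck-at-1} — 3 in all.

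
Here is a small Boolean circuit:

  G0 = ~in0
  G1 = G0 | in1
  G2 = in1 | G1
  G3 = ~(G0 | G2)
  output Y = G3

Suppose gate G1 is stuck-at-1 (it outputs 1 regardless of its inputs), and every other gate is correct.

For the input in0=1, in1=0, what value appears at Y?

Propagate with G1 forced: G0=0, G1=1 [stuck-at-1], G2=1, G3=0.
So Y = 0. (Without the fault it would be 1.)

0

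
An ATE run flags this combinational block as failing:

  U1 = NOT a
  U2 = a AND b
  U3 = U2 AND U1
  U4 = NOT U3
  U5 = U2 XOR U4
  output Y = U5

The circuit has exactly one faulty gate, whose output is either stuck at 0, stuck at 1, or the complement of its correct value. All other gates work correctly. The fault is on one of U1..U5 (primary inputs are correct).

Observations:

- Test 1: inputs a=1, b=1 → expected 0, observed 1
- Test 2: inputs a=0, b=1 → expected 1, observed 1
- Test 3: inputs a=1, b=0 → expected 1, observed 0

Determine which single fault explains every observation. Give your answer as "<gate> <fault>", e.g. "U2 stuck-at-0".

U2 inverted output

Fault-free values for test 1 (a=1, b=1): U1=0, U2=1, U3=0, U4=1, U5=0, giving Y=0. Observed 1.
Test 1: faults giving observed 1 are {U1 stuck-at-1, U1 inverted output, U2 stuck-at-0, U2 inverted output, U3 stuck-at-1, U3 inverted output, U4 stuck-at-0, U4 inverted output, U5 stuck-at-1, U5 inverted output}.
Test 2 (a=0, b=1): fault-free U1=1, U2=0, U3=0, U4=1, U5=1 → 1; observed 1. Eliminates U3 stuck-at-1, U3 inverted output, U4 stuck-at-0, U4 inverted output, U5 inverted output.
Test 3 (a=1, b=0): fault-free U1=0, U2=0, U3=0, U4=1, U5=1 → 1; observed 0. Eliminates U1 stuck-at-1, U1 inverted output, U2 stuck-at-0, U5 stuck-at-1.
Only U2 inverted output is consistent with every test.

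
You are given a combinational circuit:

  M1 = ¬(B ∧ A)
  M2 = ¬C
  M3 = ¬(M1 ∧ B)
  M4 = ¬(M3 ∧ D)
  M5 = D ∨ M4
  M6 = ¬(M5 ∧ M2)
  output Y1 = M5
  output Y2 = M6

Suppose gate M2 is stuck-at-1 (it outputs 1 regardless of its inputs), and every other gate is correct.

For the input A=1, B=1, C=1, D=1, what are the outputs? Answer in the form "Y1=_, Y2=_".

Y1=1, Y2=0

Propagate with M2 forced: M1=0, M2=1 [stuck-at-1], M3=1, M4=0, M5=1, M6=0.
So the outputs are Y1=1, Y2=0. (Without the fault they would be Y1=1, Y2=1.)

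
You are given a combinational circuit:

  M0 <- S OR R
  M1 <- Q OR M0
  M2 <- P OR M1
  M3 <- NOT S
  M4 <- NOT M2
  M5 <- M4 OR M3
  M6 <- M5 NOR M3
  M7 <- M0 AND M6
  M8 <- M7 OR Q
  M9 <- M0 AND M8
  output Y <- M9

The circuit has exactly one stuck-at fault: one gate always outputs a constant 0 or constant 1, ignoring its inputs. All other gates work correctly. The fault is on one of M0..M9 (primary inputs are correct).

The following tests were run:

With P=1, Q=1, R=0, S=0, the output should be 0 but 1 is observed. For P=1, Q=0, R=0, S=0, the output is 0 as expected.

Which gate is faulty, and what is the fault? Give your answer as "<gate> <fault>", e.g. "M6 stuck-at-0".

M0 stuck-at-1

Fault-free values for test 1 (P=1, Q=1, R=0, S=0): M0=0, M1=1, M2=1, M3=1, M4=0, M5=1, M6=0, M7=0, M8=1, M9=0, giving Y=0. Observed 1.
Test 1: faults giving observed 1 are {M0 stuck-at-1, M9 stuck-at-1}.
Test 2 (P=1, Q=0, R=0, S=0): fault-free M0=0, M1=0, M2=1, M3=1, M4=0, M5=1, M6=0, M7=0, M8=0, M9=0 → 0; observed 0. Eliminates M9 stuck-at-1.
Only M0 stuck-at-1 is consistent with every test.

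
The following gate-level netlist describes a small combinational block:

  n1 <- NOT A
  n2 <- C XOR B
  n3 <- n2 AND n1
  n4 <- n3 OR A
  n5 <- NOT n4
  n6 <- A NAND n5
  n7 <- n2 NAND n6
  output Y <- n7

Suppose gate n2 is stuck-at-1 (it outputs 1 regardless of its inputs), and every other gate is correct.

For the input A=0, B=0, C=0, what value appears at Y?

0

Propagate with n2 forced: n1=1, n2=1 [stuck-at-1], n3=1, n4=1, n5=0, n6=1, n7=0.
So Y = 0. (Without the fault it would be 1.)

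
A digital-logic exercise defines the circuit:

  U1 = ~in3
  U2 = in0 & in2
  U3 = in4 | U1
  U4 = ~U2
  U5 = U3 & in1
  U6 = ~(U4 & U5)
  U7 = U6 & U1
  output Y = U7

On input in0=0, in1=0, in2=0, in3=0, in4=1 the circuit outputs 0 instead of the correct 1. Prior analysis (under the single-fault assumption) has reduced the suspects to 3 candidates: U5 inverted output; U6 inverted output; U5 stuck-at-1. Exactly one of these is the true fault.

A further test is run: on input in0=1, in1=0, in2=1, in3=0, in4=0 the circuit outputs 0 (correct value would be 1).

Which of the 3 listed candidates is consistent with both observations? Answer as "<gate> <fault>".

Evaluate each candidate on input in0=1, in1=0, in2=1, in3=0, in4=0:
  U5 inverted output: U1=1, U2=1, U3=1, U4=0, U5=1 [inverted output], U6=1, U7=1 → 1 — eliminated
  U6 inverted output: U1=1, U2=1, U3=1, U4=0, U5=0, U6=0 [inverted output], U7=0 → 0 — matches
  U5 stuck-at-1: U1=1, U2=1, U3=1, U4=0, U5=1 [stuck-at-1], U6=1, U7=1 → 1 — eliminated
Only U6 inverted output reproduces the observed 0.

U6 inverted output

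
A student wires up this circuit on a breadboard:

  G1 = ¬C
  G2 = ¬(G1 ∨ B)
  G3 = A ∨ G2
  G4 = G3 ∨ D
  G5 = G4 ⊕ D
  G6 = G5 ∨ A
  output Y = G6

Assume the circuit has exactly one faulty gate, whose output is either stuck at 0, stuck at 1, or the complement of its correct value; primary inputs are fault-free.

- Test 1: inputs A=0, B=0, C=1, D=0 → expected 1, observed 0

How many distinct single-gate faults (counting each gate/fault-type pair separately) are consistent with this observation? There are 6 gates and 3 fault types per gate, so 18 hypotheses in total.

12

Fault-free: G1=0, G2=1, G3=1, G4=1, G5=1, G6=1 → 1. Observed 0.
  G1: stuck-at-1, inverted output ✓; others ✗
  G2: stuck-at-0, inverted output ✓; others ✗
  G3: stuck-at-0, inverted output ✓; others ✗
  G4: stuck-at-0, inverted output ✓; others ✗
  G5: stuck-at-0, inverted output ✓; others ✗
  G6: stuck-at-0, inverted output ✓; others ✗
Consistent faults: {G1 stuck-at-1, G1 inverted output, G2 stuck-at-0, G2 inverted output, G3 stuck-at-0, G3 inverted output, G4 stuck-at-0, G4 inverted output, G5 stuck-at-0, G5 inverted output, G6 stuck-at-0, G6 inverted output} — 12 in all.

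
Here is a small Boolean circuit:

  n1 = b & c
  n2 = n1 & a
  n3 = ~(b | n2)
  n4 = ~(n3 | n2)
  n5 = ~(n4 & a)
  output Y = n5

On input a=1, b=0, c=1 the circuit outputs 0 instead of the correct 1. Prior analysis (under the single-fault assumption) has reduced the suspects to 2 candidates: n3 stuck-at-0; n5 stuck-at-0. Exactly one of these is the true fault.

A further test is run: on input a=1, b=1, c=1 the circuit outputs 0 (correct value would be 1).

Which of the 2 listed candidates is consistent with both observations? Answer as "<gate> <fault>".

n5 stuck-at-0

Evaluate each candidate on input a=1, b=1, c=1:
  n3 stuck-at-0: n1=1, n2=1, n3=0 [stuck-at-0], n4=0, n5=1 → 1 — eliminated
  n5 stuck-at-0: n1=1, n2=1, n3=0, n4=0, n5=0 [stuck-at-0] → 0 — matches
Only n5 stuck-at-0 reproduces the observed 0.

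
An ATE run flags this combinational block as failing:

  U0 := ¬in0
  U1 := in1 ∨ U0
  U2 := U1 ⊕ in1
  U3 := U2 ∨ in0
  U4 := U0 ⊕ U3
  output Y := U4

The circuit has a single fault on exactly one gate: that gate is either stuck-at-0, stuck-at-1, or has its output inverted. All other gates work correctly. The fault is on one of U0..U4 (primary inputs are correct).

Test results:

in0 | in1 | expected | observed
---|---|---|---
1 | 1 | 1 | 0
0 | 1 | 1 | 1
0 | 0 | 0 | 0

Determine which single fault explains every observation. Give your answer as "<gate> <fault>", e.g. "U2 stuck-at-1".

Fault-free values for test 1 (in0=1, in1=1): U0=0, U1=1, U2=0, U3=1, U4=1, giving Y=1. Observed 0.
Test 1: faults giving observed 0 are {U0 stuck-at-1, U0 inverted output, U3 stuck-at-0, U3 inverted output, U4 stuck-at-0, U4 inverted output}.
Test 2 (in0=0, in1=1): fault-free U0=1, U1=1, U2=0, U3=0, U4=1 → 1; observed 1. Eliminates U0 inverted output, U3 inverted output, U4 stuck-at-0, U4 inverted output.
Test 3 (in0=0, in1=0): fault-free U0=1, U1=1, U2=1, U3=1, U4=0 → 0; observed 0. Eliminates U3 stuck-at-0.
Only U0 stuck-at-1 is consistent with every test.

U0 stuck-at-1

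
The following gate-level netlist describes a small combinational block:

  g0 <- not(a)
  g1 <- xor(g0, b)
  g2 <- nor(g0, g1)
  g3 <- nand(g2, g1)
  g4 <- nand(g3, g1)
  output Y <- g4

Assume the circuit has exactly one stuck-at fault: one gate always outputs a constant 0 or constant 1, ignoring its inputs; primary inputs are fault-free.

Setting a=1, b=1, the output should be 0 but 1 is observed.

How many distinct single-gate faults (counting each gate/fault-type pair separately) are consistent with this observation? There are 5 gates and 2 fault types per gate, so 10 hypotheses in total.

5

Fault-free: g0=0, g1=1, g2=0, g3=1, g4=0 → 0. Observed 1.
  g0 stuck-at-0: output 0 ✗
  g0 stuck-at-1: output 1 ✓
  g1 stuck-at-0: output 1 ✓
  g1 stuck-at-1: output 0 ✗
  g2 stuck-at-0: output 0 ✗
  g2 stuck-at-1: output 1 ✓
  g3 stuck-at-0: output 1 ✓
  g3 stuck-at-1: output 0 ✗
  g4 stuck-at-0: output 0 ✗
  g4 stuck-at-1: output 1 ✓
Consistent faults: {g0 stuck-at-1, g1 stuck-at-0, g2 stuck-at-1, g3 stuck-at-0, g4 stuck-at-1} — 5 in all.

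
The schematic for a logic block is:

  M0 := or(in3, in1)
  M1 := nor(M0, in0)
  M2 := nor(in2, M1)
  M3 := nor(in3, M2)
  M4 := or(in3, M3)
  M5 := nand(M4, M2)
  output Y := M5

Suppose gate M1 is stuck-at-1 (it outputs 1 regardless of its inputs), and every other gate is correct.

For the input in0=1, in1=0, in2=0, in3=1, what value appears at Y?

Propagate with M1 forced: M0=1, M1=1 [stuck-at-1], M2=0, M3=0, M4=1, M5=1.
So Y = 1. (Without the fault it would be 0.)

1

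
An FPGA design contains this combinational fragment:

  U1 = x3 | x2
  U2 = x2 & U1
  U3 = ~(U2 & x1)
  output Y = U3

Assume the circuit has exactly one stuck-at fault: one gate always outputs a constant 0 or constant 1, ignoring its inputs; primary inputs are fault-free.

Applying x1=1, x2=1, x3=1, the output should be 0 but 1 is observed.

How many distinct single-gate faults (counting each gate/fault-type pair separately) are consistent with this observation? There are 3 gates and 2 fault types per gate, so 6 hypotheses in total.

Fault-free: U1=1, U2=1, U3=0 → 0. Observed 1.
  U1 stuck-at-0: output 1 ✓
  U1 stuck-at-1: output 0 ✗
  U2 stuck-at-0: output 1 ✓
  U2 stuck-at-1: output 0 ✗
  U3 stuck-at-0: output 0 ✗
  U3 stuck-at-1: output 1 ✓
Consistent faults: {U1 stuck-at-0, U2 stuck-at-0, U3 stuck-at-1} — 3 in all.

3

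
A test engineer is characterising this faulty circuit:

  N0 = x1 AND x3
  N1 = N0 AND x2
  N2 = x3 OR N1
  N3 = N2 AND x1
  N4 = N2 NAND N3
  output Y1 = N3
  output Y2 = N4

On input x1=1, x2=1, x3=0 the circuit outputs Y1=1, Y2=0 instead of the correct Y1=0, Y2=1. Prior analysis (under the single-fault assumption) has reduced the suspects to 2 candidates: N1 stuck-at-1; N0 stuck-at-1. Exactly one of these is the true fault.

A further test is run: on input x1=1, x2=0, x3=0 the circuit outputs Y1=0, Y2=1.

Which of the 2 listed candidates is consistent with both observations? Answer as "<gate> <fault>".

Evaluate each candidate on input x1=1, x2=0, x3=0:
  N1 stuck-at-1: N0=0, N1=1 [stuck-at-1], N2=1, N3=1, N4=0 → Y1=1, Y2=0 — eliminated
  N0 stuck-at-1: N0=1 [stuck-at-1], N1=0, N2=0, N3=0, N4=1 → Y1=0, Y2=1 — matches
Only N0 stuck-at-1 reproduces the observed Y1=0, Y2=1.

N0 stuck-at-1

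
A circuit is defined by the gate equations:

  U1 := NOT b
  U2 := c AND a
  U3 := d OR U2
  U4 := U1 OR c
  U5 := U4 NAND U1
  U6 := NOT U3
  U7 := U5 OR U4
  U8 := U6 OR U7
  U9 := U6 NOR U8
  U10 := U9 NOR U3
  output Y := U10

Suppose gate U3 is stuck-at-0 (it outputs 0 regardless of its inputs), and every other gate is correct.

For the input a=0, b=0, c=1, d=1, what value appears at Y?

1

Propagate with U3 forced: U1=1, U2=0, U3=0 [stuck-at-0], U4=1, U5=0, U6=1, U7=1, U8=1, U9=0, U10=1.
So Y = 1. (Without the fault it would be 0.)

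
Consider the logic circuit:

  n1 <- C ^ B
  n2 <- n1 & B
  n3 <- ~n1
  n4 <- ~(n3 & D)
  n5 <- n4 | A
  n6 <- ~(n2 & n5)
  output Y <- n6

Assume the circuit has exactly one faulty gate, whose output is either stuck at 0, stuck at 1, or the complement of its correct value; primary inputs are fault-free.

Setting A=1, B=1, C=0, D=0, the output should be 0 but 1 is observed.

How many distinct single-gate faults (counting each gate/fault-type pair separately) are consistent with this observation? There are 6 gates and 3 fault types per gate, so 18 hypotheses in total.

8

Fault-free: n1=1, n2=1, n3=0, n4=1, n5=1, n6=0 → 0. Observed 1.
  n1: stuck-at-0, inverted output ✓; others ✗
  n2: stuck-at-0, inverted output ✓; others ✗
  n3: none of the 3 fault types match ✗
  n4: none of the 3 fault types match ✗
  n5: stuck-at-0, inverted output ✓; others ✗
  n6: stuck-at-1, inverted output ✓; others ✗
Consistent faults: {n1 stuck-at-0, n1 inverted output, n2 stuck-at-0, n2 inverted output, n5 stuck-at-0, n5 inverted output, n6 stuck-at-1, n6 inverted output} — 8 in all.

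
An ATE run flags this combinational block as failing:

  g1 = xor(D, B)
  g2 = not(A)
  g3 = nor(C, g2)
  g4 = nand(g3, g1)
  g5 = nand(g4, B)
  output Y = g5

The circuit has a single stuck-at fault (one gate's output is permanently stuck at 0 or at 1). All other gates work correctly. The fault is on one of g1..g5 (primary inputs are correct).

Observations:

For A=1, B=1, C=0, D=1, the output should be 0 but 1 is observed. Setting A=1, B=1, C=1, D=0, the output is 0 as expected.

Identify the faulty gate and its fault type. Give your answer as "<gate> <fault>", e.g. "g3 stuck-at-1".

g1 stuck-at-1

Fault-free values for test 1 (A=1, B=1, C=0, D=1): g1=0, g2=0, g3=1, g4=1, g5=0, giving Y=0. Observed 1.
Test 1: faults giving observed 1 are {g1 stuck-at-1, g4 stuck-at-0, g5 stuck-at-1}.
Test 2 (A=1, B=1, C=1, D=0): fault-free g1=1, g2=0, g3=0, g4=1, g5=0 → 0; observed 0. Eliminates g4 stuck-at-0, g5 stuck-at-1.
Only g1 stuck-at-1 is consistent with every test.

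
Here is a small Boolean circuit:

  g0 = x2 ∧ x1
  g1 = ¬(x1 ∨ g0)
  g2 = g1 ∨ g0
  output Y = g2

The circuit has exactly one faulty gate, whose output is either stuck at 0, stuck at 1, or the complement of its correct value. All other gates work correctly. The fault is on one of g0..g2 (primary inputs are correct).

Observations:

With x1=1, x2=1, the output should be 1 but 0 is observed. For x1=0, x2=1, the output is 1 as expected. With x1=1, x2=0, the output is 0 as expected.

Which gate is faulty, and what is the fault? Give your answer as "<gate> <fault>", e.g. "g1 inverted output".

Fault-free values for test 1 (x1=1, x2=1): g0=1, g1=0, g2=1, giving Y=1. Observed 0.
Test 1: faults giving observed 0 are {g0 stuck-at-0, g0 inverted output, g2 stuck-at-0, g2 inverted output}.
Test 2 (x1=0, x2=1): fault-free g0=0, g1=1, g2=1 → 1; observed 1. Eliminates g2 stuck-at-0, g2 inverted output.
Test 3 (x1=1, x2=0): fault-free g0=0, g1=0, g2=0 → 0; observed 0. Eliminates g0 inverted output.
Only g0 stuck-at-0 is consistent with every test.

g0 stuck-at-0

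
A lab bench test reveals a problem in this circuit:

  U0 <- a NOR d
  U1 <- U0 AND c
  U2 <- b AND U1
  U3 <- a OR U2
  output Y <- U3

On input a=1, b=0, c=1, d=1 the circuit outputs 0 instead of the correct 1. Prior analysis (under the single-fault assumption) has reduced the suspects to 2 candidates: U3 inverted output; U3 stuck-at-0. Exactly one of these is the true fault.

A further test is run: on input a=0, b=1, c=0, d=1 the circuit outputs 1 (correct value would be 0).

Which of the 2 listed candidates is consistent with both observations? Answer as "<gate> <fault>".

U3 inverted output

Evaluate each candidate on input a=0, b=1, c=0, d=1:
  U3 inverted output: U0=0, U1=0, U2=0, U3=1 [inverted output] → 1 — matches
  U3 stuck-at-0: U0=0, U1=0, U2=0, U3=0 [stuck-at-0] → 0 — eliminated
Only U3 inverted output reproduces the observed 1.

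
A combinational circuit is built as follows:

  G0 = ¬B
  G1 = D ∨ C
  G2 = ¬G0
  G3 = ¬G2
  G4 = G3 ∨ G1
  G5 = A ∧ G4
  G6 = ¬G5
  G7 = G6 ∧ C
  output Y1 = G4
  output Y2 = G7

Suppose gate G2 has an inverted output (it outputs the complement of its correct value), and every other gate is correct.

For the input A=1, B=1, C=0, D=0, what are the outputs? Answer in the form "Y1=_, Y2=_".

Propagate with G2 forced: G0=0, G1=0, G2=0 [inverted output], G3=1, G4=1, G5=1, G6=0, G7=0.
So the outputs are Y1=1, Y2=0. (Without the fault they would be Y1=0, Y2=0.)

Y1=1, Y2=0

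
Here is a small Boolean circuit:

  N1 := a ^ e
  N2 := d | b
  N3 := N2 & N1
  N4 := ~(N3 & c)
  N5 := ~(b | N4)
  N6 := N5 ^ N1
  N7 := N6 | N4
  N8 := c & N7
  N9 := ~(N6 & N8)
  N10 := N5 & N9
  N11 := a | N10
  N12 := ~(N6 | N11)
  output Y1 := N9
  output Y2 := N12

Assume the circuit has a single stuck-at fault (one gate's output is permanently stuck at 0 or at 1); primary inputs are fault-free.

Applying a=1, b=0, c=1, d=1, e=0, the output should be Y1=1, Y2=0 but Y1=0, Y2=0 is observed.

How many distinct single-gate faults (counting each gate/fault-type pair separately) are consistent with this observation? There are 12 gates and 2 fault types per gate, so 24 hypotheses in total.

Fault-free: N1=1, N2=1, N3=1, N4=0, N5=1, N6=0, N7=0, N8=0, N9=1, N10=1, N11=1, N12=0 → Y1=1, Y2=0. Observed Y1=0, Y2=0.
  N1: none of the 2 fault types match ✗
  N2: stuck-at-0 ✓; others ✗
  N3: stuck-at-0 ✓; others ✗
  N4: stuck-at-1 ✓; others ✗
  N5: stuck-at-0 ✓; others ✗
  N6: stuck-at-1 ✓; others ✗
  N7: none of the 2 fault types match ✗
  N8: none of the 2 fault types match ✗
  N9: stuck-at-0 ✓; others ✗
  N10: none of the 2 fault types match ✗
  N11: none of the 2 fault types match ✗
  N12: none of the 2 fault types match ✗
Consistent faults: {N2 stuck-at-0, N3 stuck-at-0, N4 stuck-at-1, N5 stuck-at-0, N6 stuck-at-1, N9 stuck-at-0} — 6 in all.

6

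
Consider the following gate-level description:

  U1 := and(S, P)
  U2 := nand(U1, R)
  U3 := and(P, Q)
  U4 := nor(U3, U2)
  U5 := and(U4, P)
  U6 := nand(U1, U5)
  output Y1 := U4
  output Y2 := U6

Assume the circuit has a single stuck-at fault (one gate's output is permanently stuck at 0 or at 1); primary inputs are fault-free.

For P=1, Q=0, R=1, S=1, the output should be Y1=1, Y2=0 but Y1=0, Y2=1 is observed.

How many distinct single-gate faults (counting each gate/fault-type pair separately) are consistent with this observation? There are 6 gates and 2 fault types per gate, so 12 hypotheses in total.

Fault-free: U1=1, U2=0, U3=0, U4=1, U5=1, U6=0 → Y1=1, Y2=0. Observed Y1=0, Y2=1.
  U1 stuck-at-0: output Y1=0, Y2=1 ✓
  U1 stuck-at-1: output Y1=1, Y2=0 ✗
  U2 stuck-at-0: output Y1=1, Y2=0 ✗
  U2 stuck-at-1: output Y1=0, Y2=1 ✓
  U3 stuck-at-0: output Y1=1, Y2=0 ✗
  U3 stuck-at-1: output Y1=0, Y2=1 ✓
  U4 stuck-at-0: output Y1=0, Y2=1 ✓
  U4 stuck-at-1: output Y1=1, Y2=0 ✗
  U5 stuck-at-0: output Y1=1, Y2=1 ✗
  U5 stuck-at-1: output Y1=1, Y2=0 ✗
  U6 stuck-at-0: output Y1=1, Y2=0 ✗
  U6 stuck-at-1: output Y1=1, Y2=1 ✗
Consistent faults: {U1 stuck-at-0, U2 stuck-at-1, U3 stuck-at-1, U4 stuck-at-0} — 4 in all.

4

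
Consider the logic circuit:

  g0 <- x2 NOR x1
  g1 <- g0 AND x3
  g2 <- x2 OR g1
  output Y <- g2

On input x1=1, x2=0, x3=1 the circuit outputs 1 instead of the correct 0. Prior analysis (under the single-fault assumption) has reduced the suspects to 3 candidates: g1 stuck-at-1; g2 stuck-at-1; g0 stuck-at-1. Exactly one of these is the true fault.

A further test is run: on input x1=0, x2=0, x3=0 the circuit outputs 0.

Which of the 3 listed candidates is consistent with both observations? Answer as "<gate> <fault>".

g0 stuck-at-1

Evaluate each candidate on input x1=0, x2=0, x3=0:
  g1 stuck-at-1: g0=1, g1=1 [stuck-at-1], g2=1 → 1 — eliminated
  g2 stuck-at-1: g0=1, g1=0, g2=1 [stuck-at-1] → 1 — eliminated
  g0 stuck-at-1: g0=1 [stuck-at-1], g1=0, g2=0 → 0 — matches
Only g0 stuck-at-1 reproduces the observed 0.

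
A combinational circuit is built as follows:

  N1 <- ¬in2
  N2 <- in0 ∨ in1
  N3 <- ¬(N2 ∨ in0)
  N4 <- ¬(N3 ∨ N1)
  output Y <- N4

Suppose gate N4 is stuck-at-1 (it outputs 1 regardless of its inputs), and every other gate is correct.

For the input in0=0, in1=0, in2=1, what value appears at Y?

1

Propagate with N4 forced: N1=0, N2=0, N3=1, N4=1 [stuck-at-1].
So Y = 1. (Without the fault it would be 0.)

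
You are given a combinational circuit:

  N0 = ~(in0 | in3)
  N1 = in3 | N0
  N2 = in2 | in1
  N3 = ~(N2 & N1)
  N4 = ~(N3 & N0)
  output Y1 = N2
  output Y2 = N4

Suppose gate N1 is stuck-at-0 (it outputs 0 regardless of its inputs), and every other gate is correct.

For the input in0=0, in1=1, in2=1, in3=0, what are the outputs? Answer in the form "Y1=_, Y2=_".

Y1=1, Y2=0

Propagate with N1 forced: N0=1, N1=0 [stuck-at-0], N2=1, N3=1, N4=0.
So the outputs are Y1=1, Y2=0. (Without the fault they would be Y1=1, Y2=1.)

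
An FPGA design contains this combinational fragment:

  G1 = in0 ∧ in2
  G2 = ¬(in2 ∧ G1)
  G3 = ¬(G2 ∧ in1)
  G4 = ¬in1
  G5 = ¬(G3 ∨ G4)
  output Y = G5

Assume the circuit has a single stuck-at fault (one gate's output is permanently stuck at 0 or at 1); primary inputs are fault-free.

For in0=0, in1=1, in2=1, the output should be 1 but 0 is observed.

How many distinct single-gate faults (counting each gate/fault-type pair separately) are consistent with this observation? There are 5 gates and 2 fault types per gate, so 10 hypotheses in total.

Fault-free: G1=0, G2=1, G3=0, G4=0, G5=1 → 1. Observed 0.
  G1 stuck-at-0: output 1 ✗
  G1 stuck-at-1: output 0 ✓
  G2 stuck-at-0: output 0 ✓
  G2 stuck-at-1: output 1 ✗
  G3 stuck-at-0: output 1 ✗
  G3 stuck-at-1: output 0 ✓
  G4 stuck-at-0: output 1 ✗
  G4 stuck-at-1: output 0 ✓
  G5 stuck-at-0: output 0 ✓
  G5 stuck-at-1: output 1 ✗
Consistent faults: {G1 stuck-at-1, G2 stuck-at-0, G3 stuck-at-1, G4 stuck-at-1, G5 stuck-at-0} — 5 in all.

5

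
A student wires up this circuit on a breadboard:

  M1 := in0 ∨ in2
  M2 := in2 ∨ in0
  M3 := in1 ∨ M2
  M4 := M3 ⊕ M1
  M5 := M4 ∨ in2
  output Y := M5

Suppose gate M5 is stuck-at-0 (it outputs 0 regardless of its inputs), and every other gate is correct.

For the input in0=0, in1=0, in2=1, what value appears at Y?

Propagate with M5 forced: M1=1, M2=1, M3=1, M4=0, M5=0 [stuck-at-0].
So Y = 0. (Without the fault it would be 1.)

0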